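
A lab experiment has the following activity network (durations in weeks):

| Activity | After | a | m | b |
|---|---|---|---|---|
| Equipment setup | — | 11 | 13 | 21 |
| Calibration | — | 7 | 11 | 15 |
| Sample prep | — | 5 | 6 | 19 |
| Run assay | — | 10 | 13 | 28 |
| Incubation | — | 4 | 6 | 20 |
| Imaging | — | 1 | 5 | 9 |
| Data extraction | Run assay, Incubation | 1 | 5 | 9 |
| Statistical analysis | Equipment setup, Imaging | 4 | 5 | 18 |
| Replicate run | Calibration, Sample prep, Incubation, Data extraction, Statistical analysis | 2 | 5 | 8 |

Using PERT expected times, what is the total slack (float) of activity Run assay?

1 weeks

te_Equipment setup = (11 + 4·13 + 21)/6 = 84/6 = 14
te_Calibration = (7 + 4·11 + 15)/6 = 66/6 = 11
te_Sample prep = (5 + 4·6 + 19)/6 = 48/6 = 8
te_Run assay = (10 + 4·13 + 28)/6 = 90/6 = 15
te_Incubation = (4 + 4·6 + 20)/6 = 48/6 = 8
te_Imaging = (1 + 4·5 + 9)/6 = 30/6 = 5
te_Data extraction = (1 + 4·5 + 9)/6 = 30/6 = 5
te_Statistical analysis = (4 + 4·5 + 18)/6 = 42/6 = 7
te_Replicate run = (2 + 4·5 + 8)/6 = 30/6 = 5

Forward pass:
ES_Equipment setup = 0; EF_Equipment setup = 14
ES_Calibration = 0; EF_Calibration = 11
ES_Sample prep = 0; EF_Sample prep = 8
ES_Run assay = 0; EF_Run assay = 15
ES_Incubation = 0; EF_Incubation = 8
ES_Imaging = 0; EF_Imaging = 5
ES_Data extraction = max(EF_Run assay=15, EF_Incubation=8) = 15; EF_Data extraction = 15+5 = 20
ES_Statistical analysis = max(EF_Equipment setup=14, EF_Imaging=5) = 14; EF_Statistical analysis = 14+7 = 21
ES_Replicate run = max(EF_Calibration=11, EF_Sample prep=8, EF_Incubation=8, EF_Data extraction=20, EF_Statistical analysis=21) = 21; EF_Replicate run = 21+5 = 26
Expected project duration μ = 26 weeks. Critical path: Equipment setup → Statistical analysis → Replicate run.

Backward pass:
LF_Replicate run = 26; LS_Replicate run = 26−5 = 21
LF_Statistical analysis = LS_Replicate run = 21; LS_Statistical analysis = 21−7 = 14
LF_Data extraction = LS_Replicate run = 21; LS_Data extraction = 21−5 = 16
LF_Imaging = LS_Statistical analysis = 14; LS_Imaging = 14−5 = 9
LF_Incubation = min(LS_Data extraction=16, LS_Replicate run=21) = 16; LS_Incubation = 16−8 = 8
LF_Run assay = LS_Data extraction = 16; LS_Run assay = 16−15 = 1
LF_Sample prep = LS_Replicate run = 21; LS_Sample prep = 21−8 = 13
LF_Calibration = LS_Replicate run = 21; LS_Calibration = 21−11 = 10
LF_Equipment setup = LS_Statistical analysis = 14; LS_Equipment setup = 14−14 = 0
Slack_Run assay = LS_Run assay − ES_Run assay = 1 − 0 = 1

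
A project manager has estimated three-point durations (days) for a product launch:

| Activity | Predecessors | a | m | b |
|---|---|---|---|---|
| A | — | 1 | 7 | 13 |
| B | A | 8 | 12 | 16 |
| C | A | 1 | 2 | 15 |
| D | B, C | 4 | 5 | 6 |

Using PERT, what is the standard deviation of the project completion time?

te_A = (1 + 4·7 + 13)/6 = 42/6 = 7; σ²_A = ((13−1)/6)² = 4.000
te_B = (8 + 4·12 + 16)/6 = 72/6 = 12; σ²_B = ((16−8)/6)² = 1.778
te_C = (1 + 4·2 + 15)/6 = 24/6 = 4; σ²_C = ((15−1)/6)² = 5.444
te_D = (4 + 4·5 + 6)/6 = 30/6 = 5; σ²_D = ((6−4)/6)² = 0.111

Forward pass:
ES_A = 0; EF_A = 7
ES_B = 7; EF_B = 7+12 = 19
ES_C = 7; EF_C = 7+4 = 11
ES_D = max(EF_B=19, EF_C=11) = 19; EF_D = 19+5 = 24
Expected project duration μ = 24 days. Critical path: A → B → D.

Variance along critical path = 4.000 + 1.778 + 0.111 = 5.889
σ = √5.889 = 2.427 days

2.43 days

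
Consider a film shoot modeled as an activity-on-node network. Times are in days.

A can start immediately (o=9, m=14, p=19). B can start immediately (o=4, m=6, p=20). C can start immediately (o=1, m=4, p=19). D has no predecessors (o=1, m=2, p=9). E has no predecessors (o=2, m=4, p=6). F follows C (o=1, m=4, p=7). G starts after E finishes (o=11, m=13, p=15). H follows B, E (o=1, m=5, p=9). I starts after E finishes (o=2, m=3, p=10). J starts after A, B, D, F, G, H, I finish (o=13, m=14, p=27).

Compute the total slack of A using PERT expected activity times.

3 days

te_A = (9 + 4·14 + 19)/6 = 84/6 = 14
te_B = (4 + 4·6 + 20)/6 = 48/6 = 8
te_C = (1 + 4·4 + 19)/6 = 36/6 = 6
te_D = (1 + 4·2 + 9)/6 = 18/6 = 3
te_E = (2 + 4·4 + 6)/6 = 24/6 = 4
te_F = (1 + 4·4 + 7)/6 = 24/6 = 4
te_G = (11 + 4·13 + 15)/6 = 78/6 = 13
te_H = (1 + 4·5 + 9)/6 = 30/6 = 5
te_I = (2 + 4·3 + 10)/6 = 24/6 = 4
te_J = (13 + 4·14 + 27)/6 = 96/6 = 16

Forward pass:
ES_A = 0; EF_A = 14
ES_B = 0; EF_B = 8
ES_C = 0; EF_C = 6
ES_D = 0; EF_D = 3
ES_E = 0; EF_E = 4
ES_F = 6; EF_F = 6+4 = 10
ES_G = 4; EF_G = 4+13 = 17
ES_H = max(EF_B=8, EF_E=4) = 8; EF_H = 8+5 = 13
ES_I = 4; EF_I = 4+4 = 8
ES_J = max(EF_A=14, EF_B=8, EF_D=3, EF_F=10, EF_G=17, EF_H=13, EF_I=8) = 17; EF_J = 17+16 = 33
Expected project duration μ = 33 days. Critical path: E → G → J.

Backward pass:
LF_J = 33; LS_J = 33−16 = 17
LF_I = LS_J = 17; LS_I = 17−4 = 13
LF_H = LS_J = 17; LS_H = 17−5 = 12
LF_G = LS_J = 17; LS_G = 17−13 = 4
LF_F = LS_J = 17; LS_F = 17−4 = 13
LF_E = min(LS_G=4, LS_H=12, LS_I=13) = 4; LS_E = 4−4 = 0
LF_D = LS_J = 17; LS_D = 17−3 = 14
LF_C = LS_F = 13; LS_C = 13−6 = 7
LF_B = min(LS_H=12, LS_J=17) = 12; LS_B = 12−8 = 4
LF_A = LS_J = 17; LS_A = 17−14 = 3
Slack_A = LS_A − ES_A = 3 − 0 = 3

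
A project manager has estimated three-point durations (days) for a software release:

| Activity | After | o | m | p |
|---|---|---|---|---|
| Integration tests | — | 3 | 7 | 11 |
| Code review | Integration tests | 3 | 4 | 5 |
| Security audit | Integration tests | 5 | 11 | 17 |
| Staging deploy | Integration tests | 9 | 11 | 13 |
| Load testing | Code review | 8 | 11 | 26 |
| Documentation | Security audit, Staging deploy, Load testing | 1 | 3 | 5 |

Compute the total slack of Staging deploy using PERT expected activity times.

6 days

te_Integration tests = (3 + 4·7 + 11)/6 = 42/6 = 7
te_Code review = (3 + 4·4 + 5)/6 = 24/6 = 4
te_Security audit = (5 + 4·11 + 17)/6 = 66/6 = 11
te_Staging deploy = (9 + 4·11 + 13)/6 = 66/6 = 11
te_Load testing = (8 + 4·11 + 26)/6 = 78/6 = 13
te_Documentation = (1 + 4·3 + 5)/6 = 18/6 = 3

Forward pass:
ES_Integration tests = 0; EF_Integration tests = 7
ES_Code review = 7; EF_Code review = 7+4 = 11
ES_Security audit = 7; EF_Security audit = 7+11 = 18
ES_Staging deploy = 7; EF_Staging deploy = 7+11 = 18
ES_Load testing = 11; EF_Load testing = 11+13 = 24
ES_Documentation = max(EF_Security audit=18, EF_Staging deploy=18, EF_Load testing=24) = 24; EF_Documentation = 24+3 = 27
Expected project duration μ = 27 days. Critical path: Integration tests → Code review → Load testing → Documentation.

Backward pass:
LF_Documentation = 27; LS_Documentation = 27−3 = 24
LF_Load testing = LS_Documentation = 24; LS_Load testing = 24−13 = 11
LF_Staging deploy = LS_Documentation = 24; LS_Staging deploy = 24−11 = 13
LF_Security audit = LS_Documentation = 24; LS_Security audit = 24−11 = 13
LF_Code review = LS_Load testing = 11; LS_Code review = 11−4 = 7
LF_Integration tests = min(LS_Code review=7, LS_Security audit=13, LS_Staging deploy=13) = 7; LS_Integration tests = 7−7 = 0
Slack_Staging deploy = LS_Staging deploy − ES_Staging deploy = 13 − 7 = 6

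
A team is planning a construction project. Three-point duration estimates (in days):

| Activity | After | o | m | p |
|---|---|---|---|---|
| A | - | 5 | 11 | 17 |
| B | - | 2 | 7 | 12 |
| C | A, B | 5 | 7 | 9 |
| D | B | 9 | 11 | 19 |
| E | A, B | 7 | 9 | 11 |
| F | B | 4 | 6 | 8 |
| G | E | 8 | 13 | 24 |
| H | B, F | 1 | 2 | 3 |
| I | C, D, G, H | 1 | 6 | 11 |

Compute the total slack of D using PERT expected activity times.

15 days

te_A = (5 + 4·11 + 17)/6 = 66/6 = 11
te_B = (2 + 4·7 + 12)/6 = 42/6 = 7
te_C = (5 + 4·7 + 9)/6 = 42/6 = 7
te_D = (9 + 4·11 + 19)/6 = 72/6 = 12
te_E = (7 + 4·9 + 11)/6 = 54/6 = 9
te_F = (4 + 4·6 + 8)/6 = 36/6 = 6
te_G = (8 + 4·13 + 24)/6 = 84/6 = 14
te_H = (1 + 4·2 + 3)/6 = 12/6 = 2
te_I = (1 + 4·6 + 11)/6 = 36/6 = 6

Forward pass:
ES_A = 0; EF_A = 11
ES_B = 0; EF_B = 7
ES_C = max(EF_A=11, EF_B=7) = 11; EF_C = 11+7 = 18
ES_D = 7; EF_D = 7+12 = 19
ES_E = max(EF_A=11, EF_B=7) = 11; EF_E = 11+9 = 20
ES_F = 7; EF_F = 7+6 = 13
ES_G = 20; EF_G = 20+14 = 34
ES_H = max(EF_B=7, EF_F=13) = 13; EF_H = 13+2 = 15
ES_I = max(EF_C=18, EF_D=19, EF_G=34, EF_H=15) = 34; EF_I = 34+6 = 40
Expected project duration μ = 40 days. Critical path: A → E → G → I.

Backward pass:
LF_I = 40; LS_I = 40−6 = 34
LF_H = LS_I = 34; LS_H = 34−2 = 32
LF_G = LS_I = 34; LS_G = 34−14 = 20
LF_F = LS_H = 32; LS_F = 32−6 = 26
LF_E = LS_G = 20; LS_E = 20−9 = 11
LF_D = LS_I = 34; LS_D = 34−12 = 22
LF_C = LS_I = 34; LS_C = 34−7 = 27
LF_B = min(LS_C=27, LS_D=22, LS_E=11, LS_F=26, LS_H=32) = 11; LS_B = 11−7 = 4
LF_A = min(LS_C=27, LS_E=11) = 11; LS_A = 11−11 = 0
Slack_D = LS_D − ES_D = 22 − 7 = 15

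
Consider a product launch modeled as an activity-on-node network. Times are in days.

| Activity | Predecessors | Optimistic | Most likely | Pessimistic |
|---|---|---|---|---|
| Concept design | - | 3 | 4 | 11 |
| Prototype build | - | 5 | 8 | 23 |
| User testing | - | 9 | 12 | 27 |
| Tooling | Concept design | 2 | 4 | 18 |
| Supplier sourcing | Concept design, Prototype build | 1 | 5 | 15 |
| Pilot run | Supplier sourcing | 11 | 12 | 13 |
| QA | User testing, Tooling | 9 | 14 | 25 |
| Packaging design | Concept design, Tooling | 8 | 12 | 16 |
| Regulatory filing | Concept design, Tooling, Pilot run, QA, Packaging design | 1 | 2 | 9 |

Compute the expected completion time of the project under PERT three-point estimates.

te_Concept design = (3 + 4·4 + 11)/6 = 30/6 = 5
te_Prototype build = (5 + 4·8 + 23)/6 = 60/6 = 10
te_User testing = (9 + 4·12 + 27)/6 = 84/6 = 14
te_Tooling = (2 + 4·4 + 18)/6 = 36/6 = 6
te_Supplier sourcing = (1 + 4·5 + 15)/6 = 36/6 = 6
te_Pilot run = (11 + 4·12 + 13)/6 = 72/6 = 12
te_QA = (9 + 4·14 + 25)/6 = 90/6 = 15
te_Packaging design = (8 + 4·12 + 16)/6 = 72/6 = 12
te_Regulatory filing = (1 + 4·2 + 9)/6 = 18/6 = 3

Forward pass:
ES_Concept design = 0; EF_Concept design = 5
ES_Prototype build = 0; EF_Prototype build = 10
ES_User testing = 0; EF_User testing = 14
ES_Tooling = 5; EF_Tooling = 5+6 = 11
ES_Supplier sourcing = max(EF_Concept design=5, EF_Prototype build=10) = 10; EF_Supplier sourcing = 10+6 = 16
ES_Pilot run = 16; EF_Pilot run = 16+12 = 28
ES_QA = max(EF_User testing=14, EF_Tooling=11) = 14; EF_QA = 14+15 = 29
ES_Packaging design = max(EF_Concept design=5, EF_Tooling=11) = 11; EF_Packaging design = 11+12 = 23
ES_Regulatory filing = max(EF_Concept design=5, EF_Tooling=11, EF_Pilot run=28, EF_QA=29, EF_Packaging design=23) = 29; EF_Regulatory filing = 29+3 = 32
Expected project duration μ = 32 days. Critical path: User testing → QA → Regulatory filing.

32 days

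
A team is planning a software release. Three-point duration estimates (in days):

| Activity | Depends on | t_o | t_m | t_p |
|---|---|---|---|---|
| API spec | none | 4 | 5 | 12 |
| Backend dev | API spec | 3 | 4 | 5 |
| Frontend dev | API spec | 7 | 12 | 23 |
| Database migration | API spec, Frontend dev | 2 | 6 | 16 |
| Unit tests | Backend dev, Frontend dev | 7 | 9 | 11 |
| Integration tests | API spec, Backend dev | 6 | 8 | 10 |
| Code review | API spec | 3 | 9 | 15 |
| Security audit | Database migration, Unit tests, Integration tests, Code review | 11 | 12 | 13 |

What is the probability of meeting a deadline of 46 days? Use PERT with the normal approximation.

0.975

te_API spec = (4 + 4·5 + 12)/6 = 36/6 = 6; σ²_API spec = ((12−4)/6)² = 1.778
te_Backend dev = (3 + 4·4 + 5)/6 = 24/6 = 4; σ²_Backend dev = ((5−3)/6)² = 0.111
te_Frontend dev = (7 + 4·12 + 23)/6 = 78/6 = 13; σ²_Frontend dev = ((23−7)/6)² = 7.111
te_Database migration = (2 + 4·6 + 16)/6 = 42/6 = 7; σ²_Database migration = ((16−2)/6)² = 5.444
te_Unit tests = (7 + 4·9 + 11)/6 = 54/6 = 9; σ²_Unit tests = ((11−7)/6)² = 0.444
te_Integration tests = (6 + 4·8 + 10)/6 = 48/6 = 8; σ²_Integration tests = ((10−6)/6)² = 0.444
te_Code review = (3 + 4·9 + 15)/6 = 54/6 = 9; σ²_Code review = ((15−3)/6)² = 4.000
te_Security audit = (11 + 4·12 + 13)/6 = 72/6 = 12; σ²_Security audit = ((13−11)/6)² = 0.111

Forward pass:
ES_API spec = 0; EF_API spec = 6
ES_Backend dev = 6; EF_Backend dev = 6+4 = 10
ES_Frontend dev = 6; EF_Frontend dev = 6+13 = 19
ES_Database migration = max(EF_API spec=6, EF_Frontend dev=19) = 19; EF_Database migration = 19+7 = 26
ES_Unit tests = max(EF_Backend dev=10, EF_Frontend dev=19) = 19; EF_Unit tests = 19+9 = 28
ES_Integration tests = max(EF_API spec=6, EF_Backend dev=10) = 10; EF_Integration tests = 10+8 = 18
ES_Code review = 6; EF_Code review = 6+9 = 15
ES_Security audit = max(EF_Database migration=26, EF_Unit tests=28, EF_Integration tests=18, EF_Code review=15) = 28; EF_Security audit = 28+12 = 40
Expected project duration μ = 40 days. Critical path: API spec → Frontend dev → Unit tests → Security audit.

Variance along critical path = 1.778 + 7.111 + 0.444 + 0.111 = 9.444; σ = √9.444 = 3.073 days.
Z = (46 − 40) / 3.073 = 1.952
P(T ≤ 46) = Φ(1.952) ≈ 0.975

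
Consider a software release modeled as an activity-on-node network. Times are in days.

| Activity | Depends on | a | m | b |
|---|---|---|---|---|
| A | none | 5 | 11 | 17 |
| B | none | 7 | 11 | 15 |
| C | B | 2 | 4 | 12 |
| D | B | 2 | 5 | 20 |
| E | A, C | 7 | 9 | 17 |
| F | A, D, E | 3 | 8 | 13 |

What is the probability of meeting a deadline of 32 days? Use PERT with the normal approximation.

0.265

te_A = (5 + 4·11 + 17)/6 = 66/6 = 11; σ²_A = ((17−5)/6)² = 4.000
te_B = (7 + 4·11 + 15)/6 = 66/6 = 11; σ²_B = ((15−7)/6)² = 1.778
te_C = (2 + 4·4 + 12)/6 = 30/6 = 5; σ²_C = ((12−2)/6)² = 2.778
te_D = (2 + 4·5 + 20)/6 = 42/6 = 7; σ²_D = ((20−2)/6)² = 9.000
te_E = (7 + 4·9 + 17)/6 = 60/6 = 10; σ²_E = ((17−7)/6)² = 2.778
te_F = (3 + 4·8 + 13)/6 = 48/6 = 8; σ²_F = ((13−3)/6)² = 2.778

Forward pass:
ES_A = 0; EF_A = 11
ES_B = 0; EF_B = 11
ES_C = 11; EF_C = 11+5 = 16
ES_D = 11; EF_D = 11+7 = 18
ES_E = max(EF_A=11, EF_C=16) = 16; EF_E = 16+10 = 26
ES_F = max(EF_A=11, EF_D=18, EF_E=26) = 26; EF_F = 26+8 = 34
Expected project duration μ = 34 days. Critical path: B → C → E → F.

Variance along critical path = 1.778 + 2.778 + 2.778 + 2.778 = 10.111; σ = √10.111 = 3.180 days.
Z = (32 − 34) / 3.180 = -0.629
P(T ≤ 32) = Φ(-0.629) ≈ 0.265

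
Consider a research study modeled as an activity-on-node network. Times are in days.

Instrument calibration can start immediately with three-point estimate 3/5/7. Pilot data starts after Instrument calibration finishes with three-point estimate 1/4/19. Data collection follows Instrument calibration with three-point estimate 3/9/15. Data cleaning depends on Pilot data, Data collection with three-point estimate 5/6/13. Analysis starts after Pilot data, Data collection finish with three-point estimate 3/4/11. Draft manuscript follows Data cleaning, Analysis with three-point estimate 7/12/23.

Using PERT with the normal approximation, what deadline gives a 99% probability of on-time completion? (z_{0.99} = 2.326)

te_Instrument calibration = (3 + 4·5 + 7)/6 = 30/6 = 5; σ²_Instrument calibration = ((7−3)/6)² = 0.444
te_Pilot data = (1 + 4·4 + 19)/6 = 36/6 = 6; σ²_Pilot data = ((19−1)/6)² = 9.000
te_Data collection = (3 + 4·9 + 15)/6 = 54/6 = 9; σ²_Data collection = ((15−3)/6)² = 4.000
te_Data cleaning = (5 + 4·6 + 13)/6 = 42/6 = 7; σ²_Data cleaning = ((13−5)/6)² = 1.778
te_Analysis = (3 + 4·4 + 11)/6 = 30/6 = 5; σ²_Analysis = ((11−3)/6)² = 1.778
te_Draft manuscript = (7 + 4·12 + 23)/6 = 78/6 = 13; σ²_Draft manuscript = ((23−7)/6)² = 7.111

Forward pass:
ES_Instrument calibration = 0; EF_Instrument calibration = 5
ES_Pilot data = 5; EF_Pilot data = 5+6 = 11
ES_Data collection = 5; EF_Data collection = 5+9 = 14
ES_Data cleaning = max(EF_Pilot data=11, EF_Data collection=14) = 14; EF_Data cleaning = 14+7 = 21
ES_Analysis = max(EF_Pilot data=11, EF_Data collection=14) = 14; EF_Analysis = 14+5 = 19
ES_Draft manuscript = max(EF_Data cleaning=21, EF_Analysis=19) = 21; EF_Draft manuscript = 21+13 = 34
Expected project duration μ = 34 days. Critical path: Instrument calibration → Data collection → Data cleaning → Draft manuscript.

Variance along critical path = 0.444 + 4.000 + 1.778 + 7.111 = 13.333; σ = 3.651 days.
D = μ + z·σ = 34 + 2.326·3.651 = 42.5 days

42.5 days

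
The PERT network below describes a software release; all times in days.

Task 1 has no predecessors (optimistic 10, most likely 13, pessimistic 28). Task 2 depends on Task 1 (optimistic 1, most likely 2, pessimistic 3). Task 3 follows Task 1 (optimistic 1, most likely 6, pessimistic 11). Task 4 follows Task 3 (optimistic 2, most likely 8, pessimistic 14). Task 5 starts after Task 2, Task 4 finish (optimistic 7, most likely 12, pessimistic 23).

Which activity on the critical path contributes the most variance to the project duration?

Task 1

te_Task 1 = (10 + 4·13 + 28)/6 = 90/6 = 15; σ²_Task 1 = ((28−10)/6)² = 9.000
te_Task 2 = (1 + 4·2 + 3)/6 = 12/6 = 2; σ²_Task 2 = ((3−1)/6)² = 0.111
te_Task 3 = (1 + 4·6 + 11)/6 = 36/6 = 6; σ²_Task 3 = ((11−1)/6)² = 2.778
te_Task 4 = (2 + 4·8 + 14)/6 = 48/6 = 8; σ²_Task 4 = ((14−2)/6)² = 4.000
te_Task 5 = (7 + 4·12 + 23)/6 = 78/6 = 13; σ²_Task 5 = ((23−7)/6)² = 7.111

Forward pass:
ES_Task 1 = 0; EF_Task 1 = 15
ES_Task 2 = 15; EF_Task 2 = 15+2 = 17
ES_Task 3 = 15; EF_Task 3 = 15+6 = 21
ES_Task 4 = 21; EF_Task 4 = 21+8 = 29
ES_Task 5 = max(EF_Task 2=17, EF_Task 4=29) = 29; EF_Task 5 = 29+13 = 42
Expected project duration μ = 42 days. Critical path: Task 1 → Task 3 → Task 4 → Task 5.

Variances on critical path: σ²_Task 1=9.000, σ²_Task 3=2.778, σ²_Task 4=4.000, σ²_Task 5=7.111.
Largest is σ²_Task 1 = 9.000.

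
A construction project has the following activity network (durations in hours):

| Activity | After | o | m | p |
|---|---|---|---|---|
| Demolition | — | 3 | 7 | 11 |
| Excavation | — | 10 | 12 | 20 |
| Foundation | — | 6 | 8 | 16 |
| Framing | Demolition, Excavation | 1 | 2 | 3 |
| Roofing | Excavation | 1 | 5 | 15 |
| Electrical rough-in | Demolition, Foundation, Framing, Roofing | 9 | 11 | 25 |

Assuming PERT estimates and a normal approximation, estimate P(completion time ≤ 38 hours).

te_Demolition = (3 + 4·7 + 11)/6 = 42/6 = 7; σ²_Demolition = ((11−3)/6)² = 1.778
te_Excavation = (10 + 4·12 + 20)/6 = 78/6 = 13; σ²_Excavation = ((20−10)/6)² = 2.778
te_Foundation = (6 + 4·8 + 16)/6 = 54/6 = 9; σ²_Foundation = ((16−6)/6)² = 2.778
te_Framing = (1 + 4·2 + 3)/6 = 12/6 = 2; σ²_Framing = ((3−1)/6)² = 0.111
te_Roofing = (1 + 4·5 + 15)/6 = 36/6 = 6; σ²_Roofing = ((15−1)/6)² = 5.444
te_Electrical rough-in = (9 + 4·11 + 25)/6 = 78/6 = 13; σ²_Electrical rough-in = ((25−9)/6)² = 7.111

Forward pass:
ES_Demolition = 0; EF_Demolition = 7
ES_Excavation = 0; EF_Excavation = 13
ES_Foundation = 0; EF_Foundation = 9
ES_Framing = max(EF_Demolition=7, EF_Excavation=13) = 13; EF_Framing = 13+2 = 15
ES_Roofing = 13; EF_Roofing = 13+6 = 19
ES_Electrical rough-in = max(EF_Demolition=7, EF_Foundation=9, EF_Framing=15, EF_Roofing=19) = 19; EF_Electrical rough-in = 19+13 = 32
Expected project duration μ = 32 hours. Critical path: Excavation → Roofing → Electrical rough-in.

Variance along critical path = 2.778 + 5.444 + 7.111 = 15.333; σ = √15.333 = 3.916 hours.
Z = (38 − 32) / 3.916 = 1.532
P(T ≤ 38) = Φ(1.532) ≈ 0.937

0.937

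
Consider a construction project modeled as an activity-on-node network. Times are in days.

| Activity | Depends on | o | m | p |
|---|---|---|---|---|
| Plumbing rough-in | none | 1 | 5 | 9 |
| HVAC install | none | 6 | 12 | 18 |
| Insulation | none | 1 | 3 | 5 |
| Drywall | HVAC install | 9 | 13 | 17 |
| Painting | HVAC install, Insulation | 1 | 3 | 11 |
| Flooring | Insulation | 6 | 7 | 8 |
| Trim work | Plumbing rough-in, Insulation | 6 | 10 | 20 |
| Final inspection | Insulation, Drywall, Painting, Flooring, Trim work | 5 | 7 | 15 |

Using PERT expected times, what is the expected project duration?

te_Plumbing rough-in = (1 + 4·5 + 9)/6 = 30/6 = 5
te_HVAC install = (6 + 4·12 + 18)/6 = 72/6 = 12
te_Insulation = (1 + 4·3 + 5)/6 = 18/6 = 3
te_Drywall = (9 + 4·13 + 17)/6 = 78/6 = 13
te_Painting = (1 + 4·3 + 11)/6 = 24/6 = 4
te_Flooring = (6 + 4·7 + 8)/6 = 42/6 = 7
te_Trim work = (6 + 4·10 + 20)/6 = 66/6 = 11
te_Final inspection = (5 + 4·7 + 15)/6 = 48/6 = 8

Forward pass:
ES_Plumbing rough-in = 0; EF_Plumbing rough-in = 5
ES_HVAC install = 0; EF_HVAC install = 12
ES_Insulation = 0; EF_Insulation = 3
ES_Drywall = 12; EF_Drywall = 12+13 = 25
ES_Painting = max(EF_HVAC install=12, EF_Insulation=3) = 12; EF_Painting = 12+4 = 16
ES_Flooring = 3; EF_Flooring = 3+7 = 10
ES_Trim work = max(EF_Plumbing rough-in=5, EF_Insulation=3) = 5; EF_Trim work = 5+11 = 16
ES_Final inspection = max(EF_Insulation=3, EF_Drywall=25, EF_Painting=16, EF_Flooring=10, EF_Trim work=16) = 25; EF_Final inspection = 25+8 = 33
Expected project duration μ = 33 days. Critical path: HVAC install → Drywall → Final inspection.

33 days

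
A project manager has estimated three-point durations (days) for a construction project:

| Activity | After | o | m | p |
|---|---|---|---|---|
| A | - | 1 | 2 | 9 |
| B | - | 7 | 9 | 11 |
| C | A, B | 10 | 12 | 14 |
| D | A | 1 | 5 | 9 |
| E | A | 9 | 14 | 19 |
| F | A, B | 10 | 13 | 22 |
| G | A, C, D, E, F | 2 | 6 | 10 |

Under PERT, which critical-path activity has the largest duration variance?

F

te_A = (1 + 4·2 + 9)/6 = 18/6 = 3; σ²_A = ((9−1)/6)² = 1.778
te_B = (7 + 4·9 + 11)/6 = 54/6 = 9; σ²_B = ((11−7)/6)² = 0.444
te_C = (10 + 4·12 + 14)/6 = 72/6 = 12; σ²_C = ((14−10)/6)² = 0.444
te_D = (1 + 4·5 + 9)/6 = 30/6 = 5; σ²_D = ((9−1)/6)² = 1.778
te_E = (9 + 4·14 + 19)/6 = 84/6 = 14; σ²_E = ((19−9)/6)² = 2.778
te_F = (10 + 4·13 + 22)/6 = 84/6 = 14; σ²_F = ((22−10)/6)² = 4.000
te_G = (2 + 4·6 + 10)/6 = 36/6 = 6; σ²_G = ((10−2)/6)² = 1.778

Forward pass:
ES_A = 0; EF_A = 3
ES_B = 0; EF_B = 9
ES_C = max(EF_A=3, EF_B=9) = 9; EF_C = 9+12 = 21
ES_D = 3; EF_D = 3+5 = 8
ES_E = 3; EF_E = 3+14 = 17
ES_F = max(EF_A=3, EF_B=9) = 9; EF_F = 9+14 = 23
ES_G = max(EF_A=3, EF_C=21, EF_D=8, EF_E=17, EF_F=23) = 23; EF_G = 23+6 = 29
Expected project duration μ = 29 days. Critical path: B → F → G.

Variances on critical path: σ²_B=0.444, σ²_F=4.000, σ²_G=1.778.
Largest is σ²_F = 4.000.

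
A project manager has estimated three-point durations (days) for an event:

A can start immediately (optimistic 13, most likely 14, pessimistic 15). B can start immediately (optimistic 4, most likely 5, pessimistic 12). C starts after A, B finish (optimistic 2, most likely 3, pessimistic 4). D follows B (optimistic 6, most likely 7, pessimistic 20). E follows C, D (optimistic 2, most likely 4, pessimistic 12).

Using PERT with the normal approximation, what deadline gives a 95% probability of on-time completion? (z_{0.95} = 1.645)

te_A = (13 + 4·14 + 15)/6 = 84/6 = 14; σ²_A = ((15−13)/6)² = 0.111
te_B = (4 + 4·5 + 12)/6 = 36/6 = 6; σ²_B = ((12−4)/6)² = 1.778
te_C = (2 + 4·3 + 4)/6 = 18/6 = 3; σ²_C = ((4−2)/6)² = 0.111
te_D = (6 + 4·7 + 20)/6 = 54/6 = 9; σ²_D = ((20−6)/6)² = 5.444
te_E = (2 + 4·4 + 12)/6 = 30/6 = 5; σ²_E = ((12−2)/6)² = 2.778

Forward pass:
ES_A = 0; EF_A = 14
ES_B = 0; EF_B = 6
ES_C = max(EF_A=14, EF_B=6) = 14; EF_C = 14+3 = 17
ES_D = 6; EF_D = 6+9 = 15
ES_E = max(EF_C=17, EF_D=15) = 17; EF_E = 17+5 = 22
Expected project duration μ = 22 days. Critical path: A → C → E.

Variance along critical path = 0.111 + 0.111 + 2.778 = 3.000; σ = 1.732 days.
D = μ + z·σ = 22 + 1.645·1.732 = 24.8 days

24.8 days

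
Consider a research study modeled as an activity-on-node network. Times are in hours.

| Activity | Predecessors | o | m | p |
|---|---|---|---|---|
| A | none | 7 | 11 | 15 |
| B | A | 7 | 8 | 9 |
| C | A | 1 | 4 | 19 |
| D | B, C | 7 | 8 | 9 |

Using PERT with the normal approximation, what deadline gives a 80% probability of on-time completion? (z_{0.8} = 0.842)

28.2 hours

te_A = (7 + 4·11 + 15)/6 = 66/6 = 11; σ²_A = ((15−7)/6)² = 1.778
te_B = (7 + 4·8 + 9)/6 = 48/6 = 8; σ²_B = ((9−7)/6)² = 0.111
te_C = (1 + 4·4 + 19)/6 = 36/6 = 6; σ²_C = ((19−1)/6)² = 9.000
te_D = (7 + 4·8 + 9)/6 = 48/6 = 8; σ²_D = ((9−7)/6)² = 0.111

Forward pass:
ES_A = 0; EF_A = 11
ES_B = 11; EF_B = 11+8 = 19
ES_C = 11; EF_C = 11+6 = 17
ES_D = max(EF_B=19, EF_C=17) = 19; EF_D = 19+8 = 27
Expected project duration μ = 27 hours. Critical path: A → B → D.

Variance along critical path = 1.778 + 0.111 + 0.111 = 2.000; σ = 1.414 hours.
D = μ + z·σ = 27 + 0.842·1.414 = 28.2 hours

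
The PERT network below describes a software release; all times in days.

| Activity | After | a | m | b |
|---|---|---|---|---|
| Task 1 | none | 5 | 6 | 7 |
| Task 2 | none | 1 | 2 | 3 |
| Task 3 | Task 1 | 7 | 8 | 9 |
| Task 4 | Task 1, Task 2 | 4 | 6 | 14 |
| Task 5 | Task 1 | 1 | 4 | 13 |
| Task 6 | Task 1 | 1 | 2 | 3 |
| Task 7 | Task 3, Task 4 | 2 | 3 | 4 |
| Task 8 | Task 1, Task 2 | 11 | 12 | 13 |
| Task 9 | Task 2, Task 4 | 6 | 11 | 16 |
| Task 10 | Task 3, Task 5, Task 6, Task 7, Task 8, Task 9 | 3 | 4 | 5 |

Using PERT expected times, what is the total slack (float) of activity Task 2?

4 days

te_Task 1 = (5 + 4·6 + 7)/6 = 36/6 = 6
te_Task 2 = (1 + 4·2 + 3)/6 = 12/6 = 2
te_Task 3 = (7 + 4·8 + 9)/6 = 48/6 = 8
te_Task 4 = (4 + 4·6 + 14)/6 = 42/6 = 7
te_Task 5 = (1 + 4·4 + 13)/6 = 30/6 = 5
te_Task 6 = (1 + 4·2 + 3)/6 = 12/6 = 2
te_Task 7 = (2 + 4·3 + 4)/6 = 18/6 = 3
te_Task 8 = (11 + 4·12 + 13)/6 = 72/6 = 12
te_Task 9 = (6 + 4·11 + 16)/6 = 66/6 = 11
te_Task 10 = (3 + 4·4 + 5)/6 = 24/6 = 4

Forward pass:
ES_Task 1 = 0; EF_Task 1 = 6
ES_Task 2 = 0; EF_Task 2 = 2
ES_Task 3 = 6; EF_Task 3 = 6+8 = 14
ES_Task 4 = max(EF_Task 1=6, EF_Task 2=2) = 6; EF_Task 4 = 6+7 = 13
ES_Task 5 = 6; EF_Task 5 = 6+5 = 11
ES_Task 6 = 6; EF_Task 6 = 6+2 = 8
ES_Task 7 = max(EF_Task 3=14, EF_Task 4=13) = 14; EF_Task 7 = 14+3 = 17
ES_Task 8 = max(EF_Task 1=6, EF_Task 2=2) = 6; EF_Task 8 = 6+12 = 18
ES_Task 9 = max(EF_Task 2=2, EF_Task 4=13) = 13; EF_Task 9 = 13+11 = 24
ES_Task 10 = max(EF_Task 3=14, EF_Task 5=11, EF_Task 6=8, EF_Task 7=17, EF_Task 8=18, EF_Task 9=24) = 24; EF_Task 10 = 24+4 = 28
Expected project duration μ = 28 days. Critical path: Task 1 → Task 4 → Task 9 → Task 10.

Backward pass:
LF_Task 10 = 28; LS_Task 10 = 28−4 = 24
LF_Task 9 = LS_Task 10 = 24; LS_Task 9 = 24−11 = 13
LF_Task 8 = LS_Task 10 = 24; LS_Task 8 = 24−12 = 12
LF_Task 7 = LS_Task 10 = 24; LS_Task 7 = 24−3 = 21
LF_Task 6 = LS_Task 10 = 24; LS_Task 6 = 24−2 = 22
LF_Task 5 = LS_Task 10 = 24; LS_Task 5 = 24−5 = 19
LF_Task 4 = min(LS_Task 7=21, LS_Task 9=13) = 13; LS_Task 4 = 13−7 = 6
LF_Task 3 = min(LS_Task 7=21, LS_Task 10=24) = 21; LS_Task 3 = 21−8 = 13
LF_Task 2 = min(LS_Task 4=6, LS_Task 8=12, LS_Task 9=13) = 6; LS_Task 2 = 6−2 = 4
LF_Task 1 = min(LS_Task 3=13, LS_Task 4=6, LS_Task 5=19, LS_Task 6=22, LS_Task 8=12) = 6; LS_Task 1 = 6−6 = 0
Slack_Task 2 = LS_Task 2 − ES_Task 2 = 4 − 0 = 4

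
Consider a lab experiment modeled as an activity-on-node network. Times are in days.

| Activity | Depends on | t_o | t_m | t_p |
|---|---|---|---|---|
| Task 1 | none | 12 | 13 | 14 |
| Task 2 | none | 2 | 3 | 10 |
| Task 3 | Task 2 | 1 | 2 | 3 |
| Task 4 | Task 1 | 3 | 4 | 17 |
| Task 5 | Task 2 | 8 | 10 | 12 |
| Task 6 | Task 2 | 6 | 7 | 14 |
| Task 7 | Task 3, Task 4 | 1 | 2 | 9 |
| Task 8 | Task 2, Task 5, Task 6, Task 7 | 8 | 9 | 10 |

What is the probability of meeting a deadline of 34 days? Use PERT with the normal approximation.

0.864

te_Task 1 = (12 + 4·13 + 14)/6 = 78/6 = 13; σ²_Task 1 = ((14−12)/6)² = 0.111
te_Task 2 = (2 + 4·3 + 10)/6 = 24/6 = 4; σ²_Task 2 = ((10−2)/6)² = 1.778
te_Task 3 = (1 + 4·2 + 3)/6 = 12/6 = 2; σ²_Task 3 = ((3−1)/6)² = 0.111
te_Task 4 = (3 + 4·4 + 17)/6 = 36/6 = 6; σ²_Task 4 = ((17−3)/6)² = 5.444
te_Task 5 = (8 + 4·10 + 12)/6 = 60/6 = 10; σ²_Task 5 = ((12−8)/6)² = 0.444
te_Task 6 = (6 + 4·7 + 14)/6 = 48/6 = 8; σ²_Task 6 = ((14−6)/6)² = 1.778
te_Task 7 = (1 + 4·2 + 9)/6 = 18/6 = 3; σ²_Task 7 = ((9−1)/6)² = 1.778
te_Task 8 = (8 + 4·9 + 10)/6 = 54/6 = 9; σ²_Task 8 = ((10−8)/6)² = 0.111

Forward pass:
ES_Task 1 = 0; EF_Task 1 = 13
ES_Task 2 = 0; EF_Task 2 = 4
ES_Task 3 = 4; EF_Task 3 = 4+2 = 6
ES_Task 4 = 13; EF_Task 4 = 13+6 = 19
ES_Task 5 = 4; EF_Task 5 = 4+10 = 14
ES_Task 6 = 4; EF_Task 6 = 4+8 = 12
ES_Task 7 = max(EF_Task 3=6, EF_Task 4=19) = 19; EF_Task 7 = 19+3 = 22
ES_Task 8 = max(EF_Task 2=4, EF_Task 5=14, EF_Task 6=12, EF_Task 7=22) = 22; EF_Task 8 = 22+9 = 31
Expected project duration μ = 31 days. Critical path: Task 1 → Task 4 → Task 7 → Task 8.

Variance along critical path = 0.111 + 5.444 + 1.778 + 0.111 = 7.444; σ = √7.444 = 2.728 days.
Z = (34 − 31) / 2.728 = 1.100
P(T ≤ 34) = Φ(1.100) ≈ 0.864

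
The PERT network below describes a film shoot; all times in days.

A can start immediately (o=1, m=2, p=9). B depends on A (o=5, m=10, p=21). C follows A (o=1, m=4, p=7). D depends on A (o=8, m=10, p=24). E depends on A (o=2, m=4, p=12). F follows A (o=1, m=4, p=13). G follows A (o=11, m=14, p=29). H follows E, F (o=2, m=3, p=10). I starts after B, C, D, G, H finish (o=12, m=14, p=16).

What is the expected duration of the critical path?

te_A = (1 + 4·2 + 9)/6 = 18/6 = 3
te_B = (5 + 4·10 + 21)/6 = 66/6 = 11
te_C = (1 + 4·4 + 7)/6 = 24/6 = 4
te_D = (8 + 4·10 + 24)/6 = 72/6 = 12
te_E = (2 + 4·4 + 12)/6 = 30/6 = 5
te_F = (1 + 4·4 + 13)/6 = 30/6 = 5
te_G = (11 + 4·14 + 29)/6 = 96/6 = 16
te_H = (2 + 4·3 + 10)/6 = 24/6 = 4
te_I = (12 + 4·14 + 16)/6 = 84/6 = 14

Forward pass:
ES_A = 0; EF_A = 3
ES_B = 3; EF_B = 3+11 = 14
ES_C = 3; EF_C = 3+4 = 7
ES_D = 3; EF_D = 3+12 = 15
ES_E = 3; EF_E = 3+5 = 8
ES_F = 3; EF_F = 3+5 = 8
ES_G = 3; EF_G = 3+16 = 19
ES_H = max(EF_E=8, EF_F=8) = 8; EF_H = 8+4 = 12
ES_I = max(EF_B=14, EF_C=7, EF_D=15, EF_G=19, EF_H=12) = 19; EF_I = 19+14 = 33
Expected project duration μ = 33 days. Critical path: A → G → I.

33 days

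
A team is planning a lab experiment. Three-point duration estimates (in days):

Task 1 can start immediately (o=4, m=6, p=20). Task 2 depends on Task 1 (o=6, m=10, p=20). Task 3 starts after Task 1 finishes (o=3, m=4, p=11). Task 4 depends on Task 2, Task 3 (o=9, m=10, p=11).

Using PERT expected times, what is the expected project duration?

29 days

te_Task 1 = (4 + 4·6 + 20)/6 = 48/6 = 8
te_Task 2 = (6 + 4·10 + 20)/6 = 66/6 = 11
te_Task 3 = (3 + 4·4 + 11)/6 = 30/6 = 5
te_Task 4 = (9 + 4·10 + 11)/6 = 60/6 = 10

Forward pass:
ES_Task 1 = 0; EF_Task 1 = 8
ES_Task 2 = 8; EF_Task 2 = 8+11 = 19
ES_Task 3 = 8; EF_Task 3 = 8+5 = 13
ES_Task 4 = max(EF_Task 2=19, EF_Task 3=13) = 19; EF_Task 4 = 19+10 = 29
Expected project duration μ = 29 days. Critical path: Task 1 → Task 2 → Task 4.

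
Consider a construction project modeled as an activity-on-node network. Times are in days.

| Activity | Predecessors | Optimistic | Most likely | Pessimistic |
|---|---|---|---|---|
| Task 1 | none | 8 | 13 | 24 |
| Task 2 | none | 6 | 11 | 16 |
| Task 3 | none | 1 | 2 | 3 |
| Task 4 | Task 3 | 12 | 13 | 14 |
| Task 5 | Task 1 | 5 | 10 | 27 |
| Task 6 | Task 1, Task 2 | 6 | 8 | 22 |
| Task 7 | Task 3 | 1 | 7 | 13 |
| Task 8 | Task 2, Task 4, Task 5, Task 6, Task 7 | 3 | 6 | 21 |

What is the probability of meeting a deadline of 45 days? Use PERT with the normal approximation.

0.978

te_Task 1 = (8 + 4·13 + 24)/6 = 84/6 = 14; σ²_Task 1 = ((24−8)/6)² = 7.111
te_Task 2 = (6 + 4·11 + 16)/6 = 66/6 = 11; σ²_Task 2 = ((16−6)/6)² = 2.778
te_Task 3 = (1 + 4·2 + 3)/6 = 12/6 = 2; σ²_Task 3 = ((3−1)/6)² = 0.111
te_Task 4 = (12 + 4·13 + 14)/6 = 78/6 = 13; σ²_Task 4 = ((14−12)/6)² = 0.111
te_Task 5 = (5 + 4·10 + 27)/6 = 72/6 = 12; σ²_Task 5 = ((27−5)/6)² = 13.444
te_Task 6 = (6 + 4·8 + 22)/6 = 60/6 = 10; σ²_Task 6 = ((22−6)/6)² = 7.111
te_Task 7 = (1 + 4·7 + 13)/6 = 42/6 = 7; σ²_Task 7 = ((13−1)/6)² = 4.000
te_Task 8 = (3 + 4·6 + 21)/6 = 48/6 = 8; σ²_Task 8 = ((21−3)/6)² = 9.000

Forward pass:
ES_Task 1 = 0; EF_Task 1 = 14
ES_Task 2 = 0; EF_Task 2 = 11
ES_Task 3 = 0; EF_Task 3 = 2
ES_Task 4 = 2; EF_Task 4 = 2+13 = 15
ES_Task 5 = 14; EF_Task 5 = 14+12 = 26
ES_Task 6 = max(EF_Task 1=14, EF_Task 2=11) = 14; EF_Task 6 = 14+10 = 24
ES_Task 7 = 2; EF_Task 7 = 2+7 = 9
ES_Task 8 = max(EF_Task 2=11, EF_Task 4=15, EF_Task 5=26, EF_Task 6=24, EF_Task 7=9) = 26; EF_Task 8 = 26+8 = 34
Expected project duration μ = 34 days. Critical path: Task 1 → Task 5 → Task 8.

Variance along critical path = 7.111 + 13.444 + 9.000 = 29.556; σ = √29.556 = 5.437 days.
Z = (45 − 34) / 5.437 = 2.023
P(T ≤ 45) = Φ(2.023) ≈ 0.978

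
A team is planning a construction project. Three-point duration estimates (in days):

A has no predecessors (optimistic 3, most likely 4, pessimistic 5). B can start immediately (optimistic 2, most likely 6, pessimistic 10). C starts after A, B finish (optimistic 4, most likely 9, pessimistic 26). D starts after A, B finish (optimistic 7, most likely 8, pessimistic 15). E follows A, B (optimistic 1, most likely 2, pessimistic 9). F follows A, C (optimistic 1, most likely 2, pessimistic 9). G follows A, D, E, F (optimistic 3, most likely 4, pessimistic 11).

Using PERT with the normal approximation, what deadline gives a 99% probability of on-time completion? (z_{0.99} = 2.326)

35.1 days

te_A = (3 + 4·4 + 5)/6 = 24/6 = 4; σ²_A = ((5−3)/6)² = 0.111
te_B = (2 + 4·6 + 10)/6 = 36/6 = 6; σ²_B = ((10−2)/6)² = 1.778
te_C = (4 + 4·9 + 26)/6 = 66/6 = 11; σ²_C = ((26−4)/6)² = 13.444
te_D = (7 + 4·8 + 15)/6 = 54/6 = 9; σ²_D = ((15−7)/6)² = 1.778
te_E = (1 + 4·2 + 9)/6 = 18/6 = 3; σ²_E = ((9−1)/6)² = 1.778
te_F = (1 + 4·2 + 9)/6 = 18/6 = 3; σ²_F = ((9−1)/6)² = 1.778
te_G = (3 + 4·4 + 11)/6 = 30/6 = 5; σ²_G = ((11−3)/6)² = 1.778

Forward pass:
ES_A = 0; EF_A = 4
ES_B = 0; EF_B = 6
ES_C = max(EF_A=4, EF_B=6) = 6; EF_C = 6+11 = 17
ES_D = max(EF_A=4, EF_B=6) = 6; EF_D = 6+9 = 15
ES_E = max(EF_A=4, EF_B=6) = 6; EF_E = 6+3 = 9
ES_F = max(EF_A=4, EF_C=17) = 17; EF_F = 17+3 = 20
ES_G = max(EF_A=4, EF_D=15, EF_E=9, EF_F=20) = 20; EF_G = 20+5 = 25
Expected project duration μ = 25 days. Critical path: B → C → F → G.

Variance along critical path = 1.778 + 13.444 + 1.778 + 1.778 = 18.778; σ = 4.333 days.
D = μ + z·σ = 25 + 2.326·4.333 = 35.1 days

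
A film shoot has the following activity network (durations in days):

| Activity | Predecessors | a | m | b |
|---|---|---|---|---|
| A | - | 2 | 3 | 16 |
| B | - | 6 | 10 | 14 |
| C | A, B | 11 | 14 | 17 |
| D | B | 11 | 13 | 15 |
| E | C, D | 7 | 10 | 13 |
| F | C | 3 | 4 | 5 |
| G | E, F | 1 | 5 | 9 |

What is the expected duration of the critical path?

te_A = (2 + 4·3 + 16)/6 = 30/6 = 5
te_B = (6 + 4·10 + 14)/6 = 60/6 = 10
te_C = (11 + 4·14 + 17)/6 = 84/6 = 14
te_D = (11 + 4·13 + 15)/6 = 78/6 = 13
te_E = (7 + 4·10 + 13)/6 = 60/6 = 10
te_F = (3 + 4·4 + 5)/6 = 24/6 = 4
te_G = (1 + 4·5 + 9)/6 = 30/6 = 5

Forward pass:
ES_A = 0; EF_A = 5
ES_B = 0; EF_B = 10
ES_C = max(EF_A=5, EF_B=10) = 10; EF_C = 10+14 = 24
ES_D = 10; EF_D = 10+13 = 23
ES_E = max(EF_C=24, EF_D=23) = 24; EF_E = 24+10 = 34
ES_F = 24; EF_F = 24+4 = 28
ES_G = max(EF_E=34, EF_F=28) = 34; EF_G = 34+5 = 39
Expected project duration μ = 39 days. Critical path: B → C → E → G.

39 days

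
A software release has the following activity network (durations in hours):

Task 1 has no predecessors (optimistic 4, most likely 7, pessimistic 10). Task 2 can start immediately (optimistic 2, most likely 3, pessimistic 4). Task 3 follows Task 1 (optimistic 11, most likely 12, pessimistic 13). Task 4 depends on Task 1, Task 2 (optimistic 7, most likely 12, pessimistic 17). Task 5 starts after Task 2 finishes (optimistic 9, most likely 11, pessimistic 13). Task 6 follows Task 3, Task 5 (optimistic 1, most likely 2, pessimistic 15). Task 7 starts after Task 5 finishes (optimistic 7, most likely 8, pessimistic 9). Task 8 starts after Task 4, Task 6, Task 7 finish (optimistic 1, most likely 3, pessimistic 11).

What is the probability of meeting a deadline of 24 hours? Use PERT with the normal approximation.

0.163

te_Task 1 = (4 + 4·7 + 10)/6 = 42/6 = 7; σ²_Task 1 = ((10−4)/6)² = 1.000
te_Task 2 = (2 + 4·3 + 4)/6 = 18/6 = 3; σ²_Task 2 = ((4−2)/6)² = 0.111
te_Task 3 = (11 + 4·12 + 13)/6 = 72/6 = 12; σ²_Task 3 = ((13−11)/6)² = 0.111
te_Task 4 = (7 + 4·12 + 17)/6 = 72/6 = 12; σ²_Task 4 = ((17−7)/6)² = 2.778
te_Task 5 = (9 + 4·11 + 13)/6 = 66/6 = 11; σ²_Task 5 = ((13−9)/6)² = 0.444
te_Task 6 = (1 + 4·2 + 15)/6 = 24/6 = 4; σ²_Task 6 = ((15−1)/6)² = 5.444
te_Task 7 = (7 + 4·8 + 9)/6 = 48/6 = 8; σ²_Task 7 = ((9−7)/6)² = 0.111
te_Task 8 = (1 + 4·3 + 11)/6 = 24/6 = 4; σ²_Task 8 = ((11−1)/6)² = 2.778

Forward pass:
ES_Task 1 = 0; EF_Task 1 = 7
ES_Task 2 = 0; EF_Task 2 = 3
ES_Task 3 = 7; EF_Task 3 = 7+12 = 19
ES_Task 4 = max(EF_Task 1=7, EF_Task 2=3) = 7; EF_Task 4 = 7+12 = 19
ES_Task 5 = 3; EF_Task 5 = 3+11 = 14
ES_Task 6 = max(EF_Task 3=19, EF_Task 5=14) = 19; EF_Task 6 = 19+4 = 23
ES_Task 7 = 14; EF_Task 7 = 14+8 = 22
ES_Task 8 = max(EF_Task 4=19, EF_Task 6=23, EF_Task 7=22) = 23; EF_Task 8 = 23+4 = 27
Expected project duration μ = 27 hours. Critical path: Task 1 → Task 3 → Task 6 → Task 8.

Variance along critical path = 1.000 + 0.111 + 5.444 + 2.778 = 9.333; σ = √9.333 = 3.055 hours.
Z = (24 − 27) / 3.055 = -0.982
P(T ≤ 24) = Φ(-0.982) ≈ 0.163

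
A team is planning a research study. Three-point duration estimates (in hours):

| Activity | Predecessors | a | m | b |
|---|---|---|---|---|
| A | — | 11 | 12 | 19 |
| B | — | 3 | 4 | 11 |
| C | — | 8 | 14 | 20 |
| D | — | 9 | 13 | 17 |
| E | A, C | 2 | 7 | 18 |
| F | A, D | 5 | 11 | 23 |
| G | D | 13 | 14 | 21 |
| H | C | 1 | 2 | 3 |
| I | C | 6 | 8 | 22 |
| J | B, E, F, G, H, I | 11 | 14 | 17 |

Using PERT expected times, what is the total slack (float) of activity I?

4 hours

te_A = (11 + 4·12 + 19)/6 = 78/6 = 13
te_B = (3 + 4·4 + 11)/6 = 30/6 = 5
te_C = (8 + 4·14 + 20)/6 = 84/6 = 14
te_D = (9 + 4·13 + 17)/6 = 78/6 = 13
te_E = (2 + 4·7 + 18)/6 = 48/6 = 8
te_F = (5 + 4·11 + 23)/6 = 72/6 = 12
te_G = (13 + 4·14 + 21)/6 = 90/6 = 15
te_H = (1 + 4·2 + 3)/6 = 12/6 = 2
te_I = (6 + 4·8 + 22)/6 = 60/6 = 10
te_J = (11 + 4·14 + 17)/6 = 84/6 = 14

Forward pass:
ES_A = 0; EF_A = 13
ES_B = 0; EF_B = 5
ES_C = 0; EF_C = 14
ES_D = 0; EF_D = 13
ES_E = max(EF_A=13, EF_C=14) = 14; EF_E = 14+8 = 22
ES_F = max(EF_A=13, EF_D=13) = 13; EF_F = 13+12 = 25
ES_G = 13; EF_G = 13+15 = 28
ES_H = 14; EF_H = 14+2 = 16
ES_I = 14; EF_I = 14+10 = 24
ES_J = max(EF_B=5, EF_E=22, EF_F=25, EF_G=28, EF_H=16, EF_I=24) = 28; EF_J = 28+14 = 42
Expected project duration μ = 42 hours. Critical path: D → G → J.

Backward pass:
LF_J = 42; LS_J = 42−14 = 28
LF_I = LS_J = 28; LS_I = 28−10 = 18
LF_H = LS_J = 28; LS_H = 28−2 = 26
LF_G = LS_J = 28; LS_G = 28−15 = 13
LF_F = LS_J = 28; LS_F = 28−12 = 16
LF_E = LS_J = 28; LS_E = 28−8 = 20
LF_D = min(LS_F=16, LS_G=13) = 13; LS_D = 13−13 = 0
LF_C = min(LS_E=20, LS_H=26, LS_I=18) = 18; LS_C = 18−14 = 4
LF_B = LS_J = 28; LS_B = 28−5 = 23
LF_A = min(LS_E=20, LS_F=16) = 16; LS_A = 16−13 = 3
Slack_I = LS_I − ES_I = 18 − 14 = 4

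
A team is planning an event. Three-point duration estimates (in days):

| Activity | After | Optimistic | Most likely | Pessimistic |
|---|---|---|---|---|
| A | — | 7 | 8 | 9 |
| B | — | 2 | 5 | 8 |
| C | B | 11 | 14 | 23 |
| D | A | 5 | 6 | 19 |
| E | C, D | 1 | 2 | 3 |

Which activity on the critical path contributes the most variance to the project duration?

C

te_A = (7 + 4·8 + 9)/6 = 48/6 = 8; σ²_A = ((9−7)/6)² = 0.111
te_B = (2 + 4·5 + 8)/6 = 30/6 = 5; σ²_B = ((8−2)/6)² = 1.000
te_C = (11 + 4·14 + 23)/6 = 90/6 = 15; σ²_C = ((23−11)/6)² = 4.000
te_D = (5 + 4·6 + 19)/6 = 48/6 = 8; σ²_D = ((19−5)/6)² = 5.444
te_E = (1 + 4·2 + 3)/6 = 12/6 = 2; σ²_E = ((3−1)/6)² = 0.111

Forward pass:
ES_A = 0; EF_A = 8
ES_B = 0; EF_B = 5
ES_C = 5; EF_C = 5+15 = 20
ES_D = 8; EF_D = 8+8 = 16
ES_E = max(EF_C=20, EF_D=16) = 20; EF_E = 20+2 = 22
Expected project duration μ = 22 days. Critical path: B → C → E.

Variances on critical path: σ²_B=1.000, σ²_C=4.000, σ²_E=0.111.
Largest is σ²_C = 4.000.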